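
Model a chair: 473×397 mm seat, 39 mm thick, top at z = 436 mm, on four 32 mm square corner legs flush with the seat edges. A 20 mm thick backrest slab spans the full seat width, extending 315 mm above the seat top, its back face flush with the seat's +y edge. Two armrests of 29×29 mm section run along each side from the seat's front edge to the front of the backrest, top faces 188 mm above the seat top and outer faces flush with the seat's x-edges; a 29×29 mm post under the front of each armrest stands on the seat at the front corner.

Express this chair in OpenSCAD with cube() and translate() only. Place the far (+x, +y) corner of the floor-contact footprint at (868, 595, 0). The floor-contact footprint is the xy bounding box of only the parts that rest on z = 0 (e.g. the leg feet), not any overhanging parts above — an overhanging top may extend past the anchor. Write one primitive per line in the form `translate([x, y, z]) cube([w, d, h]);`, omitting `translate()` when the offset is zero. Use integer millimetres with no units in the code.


// leg_h = 436 - 39 = 397
// arm post h = 188 - 29 = 159
translate([395, 198, 397]) cube([473, 397, 39]);
translate([395, 198, 0]) cube([32, 32, 397]);
translate([836, 198, 0]) cube([32, 32, 397]);
translate([395, 563, 0]) cube([32, 32, 397]);
translate([836, 563, 0]) cube([32, 32, 397]);
translate([395, 575, 436]) cube([473, 20, 315]);
translate([395, 198, 595]) cube([29, 377, 29]);
translate([839, 198, 595]) cube([29, 377, 29]);
translate([395, 198, 436]) cube([29, 29, 159]);
translate([839, 198, 436]) cube([29, 29, 159]);


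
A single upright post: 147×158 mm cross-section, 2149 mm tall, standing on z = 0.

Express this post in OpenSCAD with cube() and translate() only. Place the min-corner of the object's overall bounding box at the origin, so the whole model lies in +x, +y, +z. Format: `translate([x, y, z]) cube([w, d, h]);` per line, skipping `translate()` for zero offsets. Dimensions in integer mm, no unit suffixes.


cube([147, 158, 2149]);


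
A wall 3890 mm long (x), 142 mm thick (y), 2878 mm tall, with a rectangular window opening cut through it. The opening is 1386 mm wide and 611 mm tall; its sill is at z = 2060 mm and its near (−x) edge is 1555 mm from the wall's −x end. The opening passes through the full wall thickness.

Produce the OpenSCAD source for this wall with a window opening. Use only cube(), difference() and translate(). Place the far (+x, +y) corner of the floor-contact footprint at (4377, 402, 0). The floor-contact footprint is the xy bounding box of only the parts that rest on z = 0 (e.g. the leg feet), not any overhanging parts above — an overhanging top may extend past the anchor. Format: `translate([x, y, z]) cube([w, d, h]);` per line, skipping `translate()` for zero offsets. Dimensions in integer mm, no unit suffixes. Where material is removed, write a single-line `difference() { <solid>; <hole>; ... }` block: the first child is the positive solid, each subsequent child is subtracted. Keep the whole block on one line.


difference() { translate([487, 260, 0]) cube([3890, 142, 2878]); translate([2042, 260, 2060]) cube([1386, 142, 611]); }


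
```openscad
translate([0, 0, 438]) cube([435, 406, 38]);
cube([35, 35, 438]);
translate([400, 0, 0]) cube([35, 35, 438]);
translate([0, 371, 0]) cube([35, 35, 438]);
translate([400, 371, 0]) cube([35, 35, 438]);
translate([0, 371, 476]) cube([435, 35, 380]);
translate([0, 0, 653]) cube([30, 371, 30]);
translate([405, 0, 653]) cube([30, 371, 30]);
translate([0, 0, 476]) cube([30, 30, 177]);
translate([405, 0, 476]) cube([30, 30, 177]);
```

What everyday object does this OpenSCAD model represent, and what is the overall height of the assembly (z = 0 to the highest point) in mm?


A chair. The overall height is 856 mm.

A slab on four corner posts with a tall panel at the back — a chair. The seat slab sits at z = 438 with thickness 38, and the 380 mm backrest starts at the seat top, so the overall height is 438 + 38 + 380 = 856 mm.


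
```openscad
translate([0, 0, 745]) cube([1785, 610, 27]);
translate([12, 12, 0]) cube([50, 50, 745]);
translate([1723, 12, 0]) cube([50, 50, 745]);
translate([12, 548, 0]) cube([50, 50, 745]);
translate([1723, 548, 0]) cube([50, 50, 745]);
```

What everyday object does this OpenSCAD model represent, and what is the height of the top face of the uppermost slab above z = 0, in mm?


A table. The table height is 772 mm.

A 1785×610×27 slab sits at z = 745 on four 50 mm square posts — a table. The top surface is at 745 + 27 = 772 mm.


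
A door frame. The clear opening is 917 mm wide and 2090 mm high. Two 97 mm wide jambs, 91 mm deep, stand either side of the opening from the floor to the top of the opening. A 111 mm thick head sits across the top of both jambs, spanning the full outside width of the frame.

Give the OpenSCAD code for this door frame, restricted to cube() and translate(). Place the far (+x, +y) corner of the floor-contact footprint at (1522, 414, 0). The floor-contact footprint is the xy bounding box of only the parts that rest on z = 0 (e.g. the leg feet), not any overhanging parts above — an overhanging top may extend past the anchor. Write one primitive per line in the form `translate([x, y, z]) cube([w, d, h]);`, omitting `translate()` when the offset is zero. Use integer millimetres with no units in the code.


translate([411, 323, 0]) cube([97, 91, 2090]);
translate([1425, 323, 0]) cube([97, 91, 2090]);
translate([411, 323, 2090]) cube([1111, 91, 111]);


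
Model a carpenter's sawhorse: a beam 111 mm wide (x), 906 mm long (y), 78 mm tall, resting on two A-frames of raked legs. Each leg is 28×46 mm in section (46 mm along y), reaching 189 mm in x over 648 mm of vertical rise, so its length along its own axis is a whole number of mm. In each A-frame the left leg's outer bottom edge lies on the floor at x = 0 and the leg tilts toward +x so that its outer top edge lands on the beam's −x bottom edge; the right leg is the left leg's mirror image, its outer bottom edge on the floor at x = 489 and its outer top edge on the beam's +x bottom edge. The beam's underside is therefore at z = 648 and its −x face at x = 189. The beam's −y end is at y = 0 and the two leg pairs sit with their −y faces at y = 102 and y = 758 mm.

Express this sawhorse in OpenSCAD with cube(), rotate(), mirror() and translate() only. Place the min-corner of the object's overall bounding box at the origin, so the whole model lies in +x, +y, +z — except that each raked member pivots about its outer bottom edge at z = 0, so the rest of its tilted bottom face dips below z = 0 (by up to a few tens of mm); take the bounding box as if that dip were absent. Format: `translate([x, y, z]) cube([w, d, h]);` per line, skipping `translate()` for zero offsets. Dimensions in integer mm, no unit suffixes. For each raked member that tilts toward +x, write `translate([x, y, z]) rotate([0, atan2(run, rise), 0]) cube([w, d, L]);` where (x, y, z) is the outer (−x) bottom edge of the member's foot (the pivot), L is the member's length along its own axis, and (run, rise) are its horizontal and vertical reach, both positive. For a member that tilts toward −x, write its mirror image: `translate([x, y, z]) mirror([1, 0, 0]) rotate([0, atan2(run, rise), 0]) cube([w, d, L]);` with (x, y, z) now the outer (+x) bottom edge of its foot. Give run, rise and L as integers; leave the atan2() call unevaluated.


// leg length = √(189² + 648²) = 675
// right-leg outer foot x = 2·189 + 111 = 489
// beam min-corner = (189, 0, 648)
translate([189, 0, 648]) cube([111, 906, 78]);
translate([0, 102, 0]) rotate([0, atan2(189, 648), 0]) cube([28, 46, 675]);
translate([489, 102, 0]) mirror([1, 0, 0]) rotate([0, atan2(189, 648), 0]) cube([28, 46, 675]);
translate([0, 758, 0]) rotate([0, atan2(189, 648), 0]) cube([28, 46, 675]);
translate([489, 758, 0]) mirror([1, 0, 0]) rotate([0, atan2(189, 648), 0]) cube([28, 46, 675]);


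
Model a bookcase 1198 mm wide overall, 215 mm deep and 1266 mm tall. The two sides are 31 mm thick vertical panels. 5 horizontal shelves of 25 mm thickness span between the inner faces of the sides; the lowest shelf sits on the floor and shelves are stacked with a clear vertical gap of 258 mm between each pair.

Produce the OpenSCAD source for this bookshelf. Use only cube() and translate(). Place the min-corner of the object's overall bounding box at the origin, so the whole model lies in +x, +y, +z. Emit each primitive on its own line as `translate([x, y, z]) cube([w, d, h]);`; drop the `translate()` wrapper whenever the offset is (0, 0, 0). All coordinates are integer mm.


cube([31, 215, 1266]);
translate([1167, 0, 0]) cube([31, 215, 1266]);
translate([31, 0, 0]) cube([1136, 215, 25]);
translate([31, 0, 283]) cube([1136, 215, 25]);
translate([31, 0, 566]) cube([1136, 215, 25]);
translate([31, 0, 849]) cube([1136, 215, 25]);
translate([31, 0, 1132]) cube([1136, 215, 25]);


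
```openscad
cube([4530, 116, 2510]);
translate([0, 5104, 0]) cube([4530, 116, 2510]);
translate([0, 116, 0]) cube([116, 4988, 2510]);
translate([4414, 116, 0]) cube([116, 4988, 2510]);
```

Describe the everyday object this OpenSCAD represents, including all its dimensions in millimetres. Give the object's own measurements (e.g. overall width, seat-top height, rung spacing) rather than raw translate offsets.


The wall frame of a small rectangular building: four walls, each 2510 mm tall and 116 mm thick, enclosing a footprint 4530 mm (x) by 5220 mm (y) outside-to-outside, with no floor or roof. The front and back walls (the −y and +y sides) span the full width; the two side walls fit between them.


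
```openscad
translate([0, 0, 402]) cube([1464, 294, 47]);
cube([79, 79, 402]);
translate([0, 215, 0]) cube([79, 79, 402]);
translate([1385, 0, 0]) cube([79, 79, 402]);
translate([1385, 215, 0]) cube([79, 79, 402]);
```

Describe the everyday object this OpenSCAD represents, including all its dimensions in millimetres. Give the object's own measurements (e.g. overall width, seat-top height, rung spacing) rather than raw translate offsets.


A long wooden bench with a 1464 mm (x) × 294 mm (y) seat, 47 mm thick, its top surface 449 mm above the floor. Four 79 mm square legs at the seat corners, flush with the edges, run from z = 0 to the seat underside.


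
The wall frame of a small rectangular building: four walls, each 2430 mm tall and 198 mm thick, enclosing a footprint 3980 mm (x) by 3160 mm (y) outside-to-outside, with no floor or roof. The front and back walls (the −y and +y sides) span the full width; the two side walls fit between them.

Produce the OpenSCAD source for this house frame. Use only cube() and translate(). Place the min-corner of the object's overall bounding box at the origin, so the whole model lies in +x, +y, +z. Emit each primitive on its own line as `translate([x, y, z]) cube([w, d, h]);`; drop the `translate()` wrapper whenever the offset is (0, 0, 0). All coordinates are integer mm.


cube([3980, 198, 2430]);
translate([0, 2962, 0]) cube([3980, 198, 2430]);
translate([0, 198, 0]) cube([198, 2764, 2430]);
translate([3782, 198, 0]) cube([198, 2764, 2430]);


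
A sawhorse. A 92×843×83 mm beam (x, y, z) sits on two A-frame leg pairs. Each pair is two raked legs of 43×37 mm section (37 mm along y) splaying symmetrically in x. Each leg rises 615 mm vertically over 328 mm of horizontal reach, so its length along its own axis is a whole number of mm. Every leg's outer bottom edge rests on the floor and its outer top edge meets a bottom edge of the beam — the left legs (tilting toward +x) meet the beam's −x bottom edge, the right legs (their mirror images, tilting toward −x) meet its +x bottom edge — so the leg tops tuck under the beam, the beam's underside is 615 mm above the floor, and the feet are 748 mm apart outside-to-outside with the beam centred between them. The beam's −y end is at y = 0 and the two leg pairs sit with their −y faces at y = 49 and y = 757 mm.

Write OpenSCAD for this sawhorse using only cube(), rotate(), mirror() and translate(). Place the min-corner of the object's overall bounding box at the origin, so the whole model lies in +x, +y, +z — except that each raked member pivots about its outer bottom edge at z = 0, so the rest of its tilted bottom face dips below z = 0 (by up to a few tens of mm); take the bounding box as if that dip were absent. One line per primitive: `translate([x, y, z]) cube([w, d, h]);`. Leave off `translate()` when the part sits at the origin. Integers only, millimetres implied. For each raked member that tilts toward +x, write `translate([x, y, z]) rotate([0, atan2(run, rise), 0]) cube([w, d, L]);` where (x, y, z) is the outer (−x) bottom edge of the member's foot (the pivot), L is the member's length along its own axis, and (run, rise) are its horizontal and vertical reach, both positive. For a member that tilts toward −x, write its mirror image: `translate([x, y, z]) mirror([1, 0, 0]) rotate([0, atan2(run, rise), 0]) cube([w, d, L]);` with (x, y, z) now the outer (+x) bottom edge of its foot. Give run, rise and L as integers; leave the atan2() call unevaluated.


// leg length = √(328² + 615²) = 697
// right-leg outer foot x = 2·328 + 92 = 748
// beam min-corner = (328, 0, 615)
translate([328, 0, 615]) cube([92, 843, 83]);
translate([0, 49, 0]) rotate([0, atan2(328, 615), 0]) cube([43, 37, 697]);
translate([748, 49, 0]) mirror([1, 0, 0]) rotate([0, atan2(328, 615), 0]) cube([43, 37, 697]);
translate([0, 757, 0]) rotate([0, atan2(328, 615), 0]) cube([43, 37, 697]);
translate([748, 757, 0]) mirror([1, 0, 0]) rotate([0, atan2(328, 615), 0]) cube([43, 37, 697]);


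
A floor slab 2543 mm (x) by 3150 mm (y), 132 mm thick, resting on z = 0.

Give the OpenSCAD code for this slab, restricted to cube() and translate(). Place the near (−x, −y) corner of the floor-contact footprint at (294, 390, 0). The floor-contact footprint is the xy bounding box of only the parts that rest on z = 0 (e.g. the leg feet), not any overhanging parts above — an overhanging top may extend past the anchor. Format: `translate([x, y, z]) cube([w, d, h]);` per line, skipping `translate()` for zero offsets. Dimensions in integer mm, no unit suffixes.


translate([294, 390, 0]) cube([2543, 3150, 132]);


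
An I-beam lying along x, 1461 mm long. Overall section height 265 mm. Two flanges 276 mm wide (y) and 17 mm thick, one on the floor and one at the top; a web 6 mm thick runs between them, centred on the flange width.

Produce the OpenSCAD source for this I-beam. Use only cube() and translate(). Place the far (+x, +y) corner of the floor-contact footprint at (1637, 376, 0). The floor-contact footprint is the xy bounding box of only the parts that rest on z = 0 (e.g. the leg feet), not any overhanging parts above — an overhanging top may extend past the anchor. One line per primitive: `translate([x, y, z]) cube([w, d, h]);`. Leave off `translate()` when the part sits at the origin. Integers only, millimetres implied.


translate([176, 100, 0]) cube([1461, 276, 17]);
translate([176, 235, 17]) cube([1461, 6, 231]);
translate([176, 100, 248]) cube([1461, 276, 17]);


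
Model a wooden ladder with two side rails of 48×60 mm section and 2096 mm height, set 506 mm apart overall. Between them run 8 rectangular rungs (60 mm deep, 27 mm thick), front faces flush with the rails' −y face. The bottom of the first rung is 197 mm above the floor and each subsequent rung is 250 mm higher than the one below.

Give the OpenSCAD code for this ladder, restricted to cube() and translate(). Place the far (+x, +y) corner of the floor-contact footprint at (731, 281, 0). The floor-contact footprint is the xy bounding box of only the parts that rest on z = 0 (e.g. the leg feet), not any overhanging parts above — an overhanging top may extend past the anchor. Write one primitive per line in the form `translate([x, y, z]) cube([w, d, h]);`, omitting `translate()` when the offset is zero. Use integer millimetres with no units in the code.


translate([225, 221, 0]) cube([48, 60, 2096]);
translate([683, 221, 0]) cube([48, 60, 2096]);
translate([273, 221, 197]) cube([410, 60, 27]);
translate([273, 221, 447]) cube([410, 60, 27]);
translate([273, 221, 697]) cube([410, 60, 27]);
translate([273, 221, 947]) cube([410, 60, 27]);
translate([273, 221, 1197]) cube([410, 60, 27]);
translate([273, 221, 1447]) cube([410, 60, 27]);
translate([273, 221, 1697]) cube([410, 60, 27]);
translate([273, 221, 1947]) cube([410, 60, 27]);


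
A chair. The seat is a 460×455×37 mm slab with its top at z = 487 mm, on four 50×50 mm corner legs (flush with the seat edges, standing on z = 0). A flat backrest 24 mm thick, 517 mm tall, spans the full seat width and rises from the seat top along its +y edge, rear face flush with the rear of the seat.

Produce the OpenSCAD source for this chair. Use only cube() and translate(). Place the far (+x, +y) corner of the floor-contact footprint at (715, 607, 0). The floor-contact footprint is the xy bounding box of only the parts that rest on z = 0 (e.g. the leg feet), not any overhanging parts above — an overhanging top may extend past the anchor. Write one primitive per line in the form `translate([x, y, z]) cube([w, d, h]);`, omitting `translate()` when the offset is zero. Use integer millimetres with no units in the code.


translate([255, 152, 450]) cube([460, 455, 37]);
translate([255, 152, 0]) cube([50, 50, 450]);
translate([665, 152, 0]) cube([50, 50, 450]);
translate([255, 557, 0]) cube([50, 50, 450]);
translate([665, 557, 0]) cube([50, 50, 450]);
translate([255, 583, 487]) cube([460, 24, 517]);


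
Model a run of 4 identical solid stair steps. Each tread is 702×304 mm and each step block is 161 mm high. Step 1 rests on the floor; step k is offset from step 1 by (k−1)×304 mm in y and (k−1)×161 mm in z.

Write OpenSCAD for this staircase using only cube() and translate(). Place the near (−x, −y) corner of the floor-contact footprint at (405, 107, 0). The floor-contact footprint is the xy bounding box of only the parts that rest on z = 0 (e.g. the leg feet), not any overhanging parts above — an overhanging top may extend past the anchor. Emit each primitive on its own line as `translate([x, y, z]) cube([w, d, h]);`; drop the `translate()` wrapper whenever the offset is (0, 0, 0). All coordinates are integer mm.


translate([405, 107, 0]) cube([702, 304, 161]);
translate([405, 411, 161]) cube([702, 304, 161]);
translate([405, 715, 322]) cube([702, 304, 161]);
translate([405, 1019, 483]) cube([702, 304, 161]);


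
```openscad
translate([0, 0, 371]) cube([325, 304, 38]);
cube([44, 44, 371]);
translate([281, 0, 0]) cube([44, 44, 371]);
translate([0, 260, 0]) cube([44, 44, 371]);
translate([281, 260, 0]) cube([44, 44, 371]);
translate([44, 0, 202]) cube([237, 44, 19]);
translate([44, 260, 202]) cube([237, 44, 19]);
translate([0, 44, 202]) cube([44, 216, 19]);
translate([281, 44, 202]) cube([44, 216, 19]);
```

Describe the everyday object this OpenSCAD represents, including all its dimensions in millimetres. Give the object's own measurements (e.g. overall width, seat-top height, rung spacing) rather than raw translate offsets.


A four-legged stool. The seat is a 325×304×38 mm slab whose top surface is at z = 409 mm; four square legs, each 44×44 mm in cross-section, run from the floor (z = 0) to the underside of the seat, each flush with a corner of the seat. Four stretchers, 44 mm wide and 19 mm tall, connect adjacent legs with their undersides at z = 202 mm, each running between the inner faces of the legs it joins and aligned with the legs' outer faces on the other axis.


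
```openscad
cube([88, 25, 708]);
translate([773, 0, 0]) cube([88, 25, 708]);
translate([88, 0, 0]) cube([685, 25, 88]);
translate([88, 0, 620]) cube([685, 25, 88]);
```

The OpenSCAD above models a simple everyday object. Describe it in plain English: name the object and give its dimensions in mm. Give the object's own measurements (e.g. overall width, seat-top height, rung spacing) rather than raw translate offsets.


A rectangular picture frame lying in the x–z plane (depth along y). The opening is 685 mm wide (x) by 532 mm tall (z), surrounded by a border 88 mm wide on all four sides. The frame is 25 mm deep and is made of two full-height vertical stiles with two horizontal rails fitted between them.


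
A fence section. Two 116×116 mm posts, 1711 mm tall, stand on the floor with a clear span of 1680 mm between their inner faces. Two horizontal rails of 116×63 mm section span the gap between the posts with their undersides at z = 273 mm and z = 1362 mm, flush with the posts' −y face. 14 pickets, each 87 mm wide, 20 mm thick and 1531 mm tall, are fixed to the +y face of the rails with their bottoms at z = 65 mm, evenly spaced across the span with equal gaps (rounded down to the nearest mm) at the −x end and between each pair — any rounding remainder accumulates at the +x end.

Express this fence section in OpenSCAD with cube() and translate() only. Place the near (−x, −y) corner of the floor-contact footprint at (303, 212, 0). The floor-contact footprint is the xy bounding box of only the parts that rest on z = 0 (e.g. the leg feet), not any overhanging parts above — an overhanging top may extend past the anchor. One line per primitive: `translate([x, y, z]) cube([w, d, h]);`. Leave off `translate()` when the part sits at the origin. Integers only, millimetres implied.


translate([303, 212, 0]) cube([116, 116, 1711]);
translate([2099, 212, 0]) cube([116, 116, 1711]);
translate([419, 212, 273]) cube([1680, 116, 63]);
translate([419, 212, 1362]) cube([1680, 116, 63]);
translate([449, 328, 65]) cube([87, 20, 1531]);
translate([566, 328, 65]) cube([87, 20, 1531]);
translate([683, 328, 65]) cube([87, 20, 1531]);
translate([800, 328, 65]) cube([87, 20, 1531]);
translate([917, 328, 65]) cube([87, 20, 1531]);
translate([1034, 328, 65]) cube([87, 20, 1531]);
translate([1151, 328, 65]) cube([87, 20, 1531]);
translate([1268, 328, 65]) cube([87, 20, 1531]);
translate([1385, 328, 65]) cube([87, 20, 1531]);
translate([1502, 328, 65]) cube([87, 20, 1531]);
translate([1619, 328, 65]) cube([87, 20, 1531]);
translate([1736, 328, 65]) cube([87, 20, 1531]);
translate([1853, 328, 65]) cube([87, 20, 1531]);
translate([1970, 328, 65]) cube([87, 20, 1531]);


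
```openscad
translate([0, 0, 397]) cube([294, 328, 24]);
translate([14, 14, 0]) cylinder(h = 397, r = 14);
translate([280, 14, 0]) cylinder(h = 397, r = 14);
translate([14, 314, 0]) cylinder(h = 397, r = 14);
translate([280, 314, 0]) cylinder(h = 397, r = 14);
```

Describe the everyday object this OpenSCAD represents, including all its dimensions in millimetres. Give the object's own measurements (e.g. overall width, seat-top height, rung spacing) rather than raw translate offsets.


A four-legged stool. The seat is a 294×328×24 mm slab whose top surface is at z = 421 mm; four round legs, each 28 mm in diameter, run from the floor (z = 0) to the underside of the seat, each leg's axis is inset half a diameter from the nearest pair of seat edges (so the leg's bounding box is flush with the corner).


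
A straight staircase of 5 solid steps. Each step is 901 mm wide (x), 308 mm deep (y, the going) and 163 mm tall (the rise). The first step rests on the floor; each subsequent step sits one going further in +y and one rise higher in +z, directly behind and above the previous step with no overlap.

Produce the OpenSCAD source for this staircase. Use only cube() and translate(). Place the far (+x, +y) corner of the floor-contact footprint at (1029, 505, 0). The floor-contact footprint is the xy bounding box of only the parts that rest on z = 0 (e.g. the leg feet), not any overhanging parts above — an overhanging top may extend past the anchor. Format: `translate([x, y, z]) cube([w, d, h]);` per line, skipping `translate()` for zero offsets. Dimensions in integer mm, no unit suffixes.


translate([128, 197, 0]) cube([901, 308, 163]);
translate([128, 505, 163]) cube([901, 308, 163]);
translate([128, 813, 326]) cube([901, 308, 163]);
translate([128, 1121, 489]) cube([901, 308, 163]);
translate([128, 1429, 652]) cube([901, 308, 163]);


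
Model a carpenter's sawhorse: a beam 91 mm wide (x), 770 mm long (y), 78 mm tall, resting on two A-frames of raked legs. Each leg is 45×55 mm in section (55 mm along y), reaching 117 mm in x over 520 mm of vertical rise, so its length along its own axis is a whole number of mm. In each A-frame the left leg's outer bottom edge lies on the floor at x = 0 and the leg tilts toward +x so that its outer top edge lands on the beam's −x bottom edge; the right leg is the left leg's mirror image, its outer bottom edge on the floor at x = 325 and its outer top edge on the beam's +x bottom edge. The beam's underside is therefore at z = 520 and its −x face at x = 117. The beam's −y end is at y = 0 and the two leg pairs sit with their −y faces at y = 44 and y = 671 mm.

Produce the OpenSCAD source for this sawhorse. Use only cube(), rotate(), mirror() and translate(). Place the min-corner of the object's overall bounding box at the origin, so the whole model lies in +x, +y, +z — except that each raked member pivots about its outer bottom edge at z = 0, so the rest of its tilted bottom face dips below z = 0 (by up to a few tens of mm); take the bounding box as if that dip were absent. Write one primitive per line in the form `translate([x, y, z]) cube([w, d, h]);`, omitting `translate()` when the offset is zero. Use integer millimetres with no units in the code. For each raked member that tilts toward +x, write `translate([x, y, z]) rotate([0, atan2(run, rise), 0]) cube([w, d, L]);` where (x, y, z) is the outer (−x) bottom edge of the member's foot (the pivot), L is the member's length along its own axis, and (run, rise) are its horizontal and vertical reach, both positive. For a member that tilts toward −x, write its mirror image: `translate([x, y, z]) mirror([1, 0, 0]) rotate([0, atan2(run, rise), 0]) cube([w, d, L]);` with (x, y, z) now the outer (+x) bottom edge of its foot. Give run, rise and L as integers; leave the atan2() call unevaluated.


translate([117, 0, 520]) cube([91, 770, 78]);
translate([0, 44, 0]) rotate([0, atan2(117, 520), 0]) cube([45, 55, 533]);
translate([325, 44, 0]) mirror([1, 0, 0]) rotate([0, atan2(117, 520), 0]) cube([45, 55, 533]);
translate([0, 671, 0]) rotate([0, atan2(117, 520), 0]) cube([45, 55, 533]);
translate([325, 671, 0]) mirror([1, 0, 0]) rotate([0, atan2(117, 520), 0]) cube([45, 55, 533]);


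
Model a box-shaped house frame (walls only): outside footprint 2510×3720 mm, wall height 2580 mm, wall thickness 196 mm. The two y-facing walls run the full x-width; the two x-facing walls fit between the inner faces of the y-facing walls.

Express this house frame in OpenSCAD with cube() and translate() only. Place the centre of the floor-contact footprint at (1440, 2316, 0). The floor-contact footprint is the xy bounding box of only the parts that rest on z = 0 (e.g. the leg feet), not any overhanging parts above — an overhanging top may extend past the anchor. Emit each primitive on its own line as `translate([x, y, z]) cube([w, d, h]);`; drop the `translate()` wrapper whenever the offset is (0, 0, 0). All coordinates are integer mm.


translate([185, 456, 0]) cube([2510, 196, 2580]);
translate([185, 3980, 0]) cube([2510, 196, 2580]);
translate([185, 652, 0]) cube([196, 3328, 2580]);
translate([2499, 652, 0]) cube([196, 3328, 2580]);


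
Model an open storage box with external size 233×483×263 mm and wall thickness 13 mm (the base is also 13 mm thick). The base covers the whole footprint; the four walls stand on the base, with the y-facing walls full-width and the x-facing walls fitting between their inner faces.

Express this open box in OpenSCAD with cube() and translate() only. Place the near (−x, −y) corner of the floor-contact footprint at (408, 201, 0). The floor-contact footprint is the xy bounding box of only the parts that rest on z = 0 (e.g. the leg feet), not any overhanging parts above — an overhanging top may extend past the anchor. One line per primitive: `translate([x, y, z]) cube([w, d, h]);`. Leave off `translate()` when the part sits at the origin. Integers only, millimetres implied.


translate([408, 201, 0]) cube([233, 483, 13]);
translate([408, 201, 13]) cube([233, 13, 250]);
translate([408, 671, 13]) cube([233, 13, 250]);
translate([408, 214, 13]) cube([13, 457, 250]);
translate([628, 214, 13]) cube([13, 457, 250]);


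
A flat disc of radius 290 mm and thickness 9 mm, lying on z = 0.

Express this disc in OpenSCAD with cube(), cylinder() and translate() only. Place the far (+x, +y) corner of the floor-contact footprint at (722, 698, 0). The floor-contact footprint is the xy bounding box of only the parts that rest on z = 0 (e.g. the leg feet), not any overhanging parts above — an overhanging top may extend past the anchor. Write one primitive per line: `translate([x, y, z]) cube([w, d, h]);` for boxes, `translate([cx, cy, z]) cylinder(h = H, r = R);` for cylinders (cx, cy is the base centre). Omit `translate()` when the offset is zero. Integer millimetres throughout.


translate([432, 408, 0]) cylinder(h = 9, r = 290);


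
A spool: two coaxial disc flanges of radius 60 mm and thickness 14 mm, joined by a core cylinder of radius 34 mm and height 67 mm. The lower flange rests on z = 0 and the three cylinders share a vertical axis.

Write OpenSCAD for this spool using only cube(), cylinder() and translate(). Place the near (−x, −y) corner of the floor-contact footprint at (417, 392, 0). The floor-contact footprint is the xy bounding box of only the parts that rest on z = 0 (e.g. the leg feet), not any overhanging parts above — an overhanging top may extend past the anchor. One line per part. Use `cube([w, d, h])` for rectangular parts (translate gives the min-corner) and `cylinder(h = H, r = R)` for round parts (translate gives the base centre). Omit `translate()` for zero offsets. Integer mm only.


translate([477, 452, 0]) cylinder(h = 14, r = 60);
translate([477, 452, 14]) cylinder(h = 67, r = 34);
translate([477, 452, 81]) cylinder(h = 14, r = 60);


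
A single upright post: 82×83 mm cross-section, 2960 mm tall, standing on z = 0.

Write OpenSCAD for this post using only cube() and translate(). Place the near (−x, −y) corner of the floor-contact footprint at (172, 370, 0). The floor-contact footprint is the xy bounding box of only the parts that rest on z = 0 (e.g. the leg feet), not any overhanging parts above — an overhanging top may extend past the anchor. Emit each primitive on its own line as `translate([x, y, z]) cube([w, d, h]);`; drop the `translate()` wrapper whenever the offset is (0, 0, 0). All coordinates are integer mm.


translate([172, 370, 0]) cube([82, 83, 2960]);


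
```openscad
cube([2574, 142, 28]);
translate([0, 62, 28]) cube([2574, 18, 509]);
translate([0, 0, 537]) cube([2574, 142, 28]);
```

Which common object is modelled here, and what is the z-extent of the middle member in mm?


An I-beam. The web height is 509 mm.

Two wide flanges with a thin centred web — an I-beam. Overall 565 mm minus two 28 mm flanges gives a web of 565 − 2·28 = 509 mm.


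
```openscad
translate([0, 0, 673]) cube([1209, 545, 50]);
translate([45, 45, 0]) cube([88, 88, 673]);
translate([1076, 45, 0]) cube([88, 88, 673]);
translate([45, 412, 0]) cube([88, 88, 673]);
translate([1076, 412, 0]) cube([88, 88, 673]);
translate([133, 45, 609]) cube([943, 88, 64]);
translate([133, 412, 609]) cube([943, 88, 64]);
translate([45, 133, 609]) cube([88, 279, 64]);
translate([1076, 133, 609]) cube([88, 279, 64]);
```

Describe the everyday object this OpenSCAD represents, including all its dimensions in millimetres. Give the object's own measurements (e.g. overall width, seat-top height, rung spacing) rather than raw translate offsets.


A table: top 1209 mm (x) × 545 mm (y), 50 mm thick, upper face at z = 723 mm, on four 88×88 mm square legs, each inset 45 mm from the nearest pair of top edges from z = 0 to the bottom of the top. Four apron rails, 88 mm thick and 64 mm tall, run between adjacent legs with their top edges flush with the underside of the top and their outer faces flush with the legs' outer faces.


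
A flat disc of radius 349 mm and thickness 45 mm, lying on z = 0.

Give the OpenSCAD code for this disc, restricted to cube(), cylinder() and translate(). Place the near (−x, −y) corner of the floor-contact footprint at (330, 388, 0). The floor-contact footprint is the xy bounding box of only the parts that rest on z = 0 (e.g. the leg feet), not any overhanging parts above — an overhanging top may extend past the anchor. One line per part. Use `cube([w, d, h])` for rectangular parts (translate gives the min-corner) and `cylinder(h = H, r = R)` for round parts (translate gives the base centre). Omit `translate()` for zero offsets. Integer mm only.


translate([679, 737, 0]) cylinder(h = 45, r = 349);


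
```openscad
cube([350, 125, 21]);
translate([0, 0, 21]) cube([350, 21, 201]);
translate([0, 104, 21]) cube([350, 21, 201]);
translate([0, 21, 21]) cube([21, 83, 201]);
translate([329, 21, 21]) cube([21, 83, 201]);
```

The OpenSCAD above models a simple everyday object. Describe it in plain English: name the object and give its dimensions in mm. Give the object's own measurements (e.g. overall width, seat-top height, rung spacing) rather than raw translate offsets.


An open-topped rectangular box: outside dimensions 350×125×222 mm, with a uniform wall and base thickness of 21 mm. The base is a full 350×125 slab on the floor; four walls sit on top of the base. The front and back walls (the −y and +y sides) span the full width; the two side walls fit between them.


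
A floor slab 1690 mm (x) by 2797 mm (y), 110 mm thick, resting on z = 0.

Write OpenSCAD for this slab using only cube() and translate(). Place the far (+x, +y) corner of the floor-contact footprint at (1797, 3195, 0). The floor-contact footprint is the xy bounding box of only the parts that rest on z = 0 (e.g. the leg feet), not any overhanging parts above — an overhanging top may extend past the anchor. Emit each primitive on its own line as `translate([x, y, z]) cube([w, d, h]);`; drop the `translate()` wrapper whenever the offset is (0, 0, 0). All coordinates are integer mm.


translate([107, 398, 0]) cube([1690, 2797, 110]);


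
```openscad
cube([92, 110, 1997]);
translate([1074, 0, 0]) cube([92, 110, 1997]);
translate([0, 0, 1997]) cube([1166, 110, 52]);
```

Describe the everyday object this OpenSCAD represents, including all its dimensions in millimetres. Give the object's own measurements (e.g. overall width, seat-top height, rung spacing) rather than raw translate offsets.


A door frame. The clear opening is 982 mm wide and 1997 mm high. Two 92 mm wide jambs, 110 mm deep, stand either side of the opening from the floor to the top of the opening. A 52 mm thick head sits across the top of both jambs, spanning the full outside width of the frame.


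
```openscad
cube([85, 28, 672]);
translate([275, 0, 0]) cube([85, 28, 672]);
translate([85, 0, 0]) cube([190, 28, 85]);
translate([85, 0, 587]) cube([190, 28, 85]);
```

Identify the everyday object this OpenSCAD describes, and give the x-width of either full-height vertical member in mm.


A picture frame. The border width is 85 mm.

Four thin pieces enclosing a rectangular opening — a picture frame. The two full-height stiles are 672 mm tall; the top rail sits at z = 587 and is 85 mm tall, so the border above the opening is 672 − 587 = 85 mm, matching the stile x-width.


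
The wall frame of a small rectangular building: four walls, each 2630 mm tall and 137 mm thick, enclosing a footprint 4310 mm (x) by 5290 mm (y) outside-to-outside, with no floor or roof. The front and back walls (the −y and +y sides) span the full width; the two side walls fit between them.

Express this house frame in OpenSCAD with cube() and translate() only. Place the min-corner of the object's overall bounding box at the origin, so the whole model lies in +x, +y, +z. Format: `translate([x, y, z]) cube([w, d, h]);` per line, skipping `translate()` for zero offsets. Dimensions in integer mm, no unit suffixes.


cube([4310, 137, 2630]);
translate([0, 5153, 0]) cube([4310, 137, 2630]);
translate([0, 137, 0]) cube([137, 5016, 2630]);
translate([4173, 137, 0]) cube([137, 5016, 2630]);


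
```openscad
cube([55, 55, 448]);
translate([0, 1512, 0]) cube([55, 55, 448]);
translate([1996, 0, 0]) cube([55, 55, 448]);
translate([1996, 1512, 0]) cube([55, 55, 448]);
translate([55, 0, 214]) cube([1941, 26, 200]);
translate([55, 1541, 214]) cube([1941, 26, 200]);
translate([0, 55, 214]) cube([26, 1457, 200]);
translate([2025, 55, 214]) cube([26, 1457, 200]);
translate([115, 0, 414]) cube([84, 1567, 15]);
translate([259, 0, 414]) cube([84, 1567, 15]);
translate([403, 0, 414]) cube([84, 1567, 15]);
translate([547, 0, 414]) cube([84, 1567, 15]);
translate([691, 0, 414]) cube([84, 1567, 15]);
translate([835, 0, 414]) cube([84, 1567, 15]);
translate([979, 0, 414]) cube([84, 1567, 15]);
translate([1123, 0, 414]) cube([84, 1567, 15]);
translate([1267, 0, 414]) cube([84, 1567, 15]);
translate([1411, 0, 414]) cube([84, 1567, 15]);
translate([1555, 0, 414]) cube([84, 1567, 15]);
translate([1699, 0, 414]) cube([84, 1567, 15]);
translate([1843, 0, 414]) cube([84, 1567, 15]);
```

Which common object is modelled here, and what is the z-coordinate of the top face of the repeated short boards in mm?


A bed frame. The slat-top height is 429 mm.

Four posts, four rails, and a row of slats — a bed frame. Slats sit on the rails at z = 214 + 200 = 414; with slat thickness 15, the top is 429 mm.


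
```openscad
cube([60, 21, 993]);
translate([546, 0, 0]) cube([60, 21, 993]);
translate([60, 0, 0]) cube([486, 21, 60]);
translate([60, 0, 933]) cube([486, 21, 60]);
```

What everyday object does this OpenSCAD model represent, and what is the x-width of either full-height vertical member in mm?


A picture frame. The border width is 60 mm.

Four thin pieces enclosing a rectangular opening — a picture frame. The two full-height stiles are 993 mm tall; the top rail sits at z = 933 and is 60 mm tall, so the border above the opening is 993 − 933 = 60 mm, matching the stile x-width.


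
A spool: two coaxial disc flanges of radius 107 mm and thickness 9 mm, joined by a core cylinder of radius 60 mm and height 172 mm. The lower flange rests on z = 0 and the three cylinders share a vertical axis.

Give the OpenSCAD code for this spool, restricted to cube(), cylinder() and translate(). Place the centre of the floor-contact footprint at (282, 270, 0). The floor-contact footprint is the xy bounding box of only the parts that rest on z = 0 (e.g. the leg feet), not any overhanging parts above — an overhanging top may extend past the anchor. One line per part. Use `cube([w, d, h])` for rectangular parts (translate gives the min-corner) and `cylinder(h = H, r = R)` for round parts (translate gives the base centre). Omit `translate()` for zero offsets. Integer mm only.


translate([282, 270, 0]) cylinder(h = 9, r = 107);
translate([282, 270, 9]) cylinder(h = 172, r = 60);
translate([282, 270, 181]) cylinder(h = 9, r = 107);


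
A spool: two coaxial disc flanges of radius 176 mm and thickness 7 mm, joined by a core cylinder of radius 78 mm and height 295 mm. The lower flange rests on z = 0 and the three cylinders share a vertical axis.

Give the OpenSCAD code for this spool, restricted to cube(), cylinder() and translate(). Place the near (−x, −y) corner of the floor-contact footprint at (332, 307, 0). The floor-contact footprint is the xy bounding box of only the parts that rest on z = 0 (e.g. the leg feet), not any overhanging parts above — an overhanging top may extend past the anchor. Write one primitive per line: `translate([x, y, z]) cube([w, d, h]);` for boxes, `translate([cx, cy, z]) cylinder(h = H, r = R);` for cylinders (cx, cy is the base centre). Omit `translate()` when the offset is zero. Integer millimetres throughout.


translate([508, 483, 0]) cylinder(h = 7, r = 176);
translate([508, 483, 7]) cylinder(h = 295, r = 78);
translate([508, 483, 302]) cylinder(h = 7, r = 176);
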